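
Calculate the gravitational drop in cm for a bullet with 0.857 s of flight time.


drop = 0.5*g*t^2 = 0.5*9.81*0.857^2 = 3.60247 m ≈ 360.2 cm

360.2 cm


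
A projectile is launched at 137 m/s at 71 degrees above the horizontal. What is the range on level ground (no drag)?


R = v0^2 * sin(2*theta) / g = 137^2 * sin(2*71°) / 9.81 = 1178 m

1178 m


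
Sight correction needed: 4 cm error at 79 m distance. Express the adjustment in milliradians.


1 mrad subtends 1 cm per 10 m of range, so adj = error_cm / (dist_m / 10) = 4 / (79/10) = 0.5063 mrad

0.5063 mrad


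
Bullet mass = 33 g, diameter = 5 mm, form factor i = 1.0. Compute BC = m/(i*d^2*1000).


BC = m/(i*d^2*1000) = 33/(1.0 * 5^2 * 1000) = 0.00132

0.00132


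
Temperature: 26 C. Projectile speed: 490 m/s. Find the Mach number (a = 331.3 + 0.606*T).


a = 331.3 + 0.606*(26) = 347.056 m/s
M = v/a = 490/347.056 = 1.412

1.412


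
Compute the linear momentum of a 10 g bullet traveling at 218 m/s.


p = m*v = 0.01*218 = 2.18 kg·m/s

2.18 kg·m/s


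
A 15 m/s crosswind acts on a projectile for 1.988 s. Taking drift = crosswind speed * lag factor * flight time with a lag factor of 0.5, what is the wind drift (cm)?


drift = v_wind * lag * t = 15 * 0.5 * 1.988 = 14.91 m ≈ 1491 cm

1491 cm


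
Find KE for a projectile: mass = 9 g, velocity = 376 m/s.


E = 0.5*m*v^2 = 0.5*0.009*376^2 = 636.2 J

636.2 J


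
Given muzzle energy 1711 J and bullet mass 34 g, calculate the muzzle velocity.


v = sqrt(2*E/m) = sqrt(2*1711/0.034) = 317.2 m/s

317.2 m/s


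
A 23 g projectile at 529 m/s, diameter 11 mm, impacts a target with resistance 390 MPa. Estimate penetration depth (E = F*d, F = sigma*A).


A = pi*(d/2)^2 = pi*(11/2)^2 = 95.0332 mm^2
E = 0.5*m*v^2 = 0.5*0.023*529^2 = 3218.17 J
depth = E/(sigma*A) = 3218.17 J / (390 MPa * 95.0332 mm^2) = 3218.17/(390 * 95.0332) m = 0.0868299 m ≈ 86.83 mm

86.83 mm


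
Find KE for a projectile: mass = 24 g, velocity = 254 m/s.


E = 0.5*m*v^2 = 0.5*0.024*254^2 = 774.2 J

774.2 J


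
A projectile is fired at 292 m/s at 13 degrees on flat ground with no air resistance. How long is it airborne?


T = 2*v0*sin(theta)/g = 2*292*sin(13°)/9.81 = 13.39 s

13.39 s


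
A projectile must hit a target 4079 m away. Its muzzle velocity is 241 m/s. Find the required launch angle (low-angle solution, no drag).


sin(2*theta) = R*g/v0^2 = 4079*9.81/241^2 = 0.688951, theta = arcsin(0.688951)/2 = 21.77°

21.77 degrees


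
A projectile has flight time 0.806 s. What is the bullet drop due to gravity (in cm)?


drop = 0.5*g*t^2 = 0.5*9.81*0.806^2 = 3.18646 m ≈ 318.6 cm

318.6 cm


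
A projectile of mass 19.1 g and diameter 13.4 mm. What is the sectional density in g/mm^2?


SD = m/d^2 = 19.1/13.4^2 = 0.1064 g/mm^2

0.1064 g/mm^2


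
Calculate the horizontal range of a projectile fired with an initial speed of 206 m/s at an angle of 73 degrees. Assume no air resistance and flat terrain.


R = v0^2 * sin(2*theta) / g = 206^2 * sin(2*73°) / 9.81 = 2419 m

2419 m


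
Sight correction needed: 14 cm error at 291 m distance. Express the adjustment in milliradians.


1 mrad subtends 1 cm per 10 m of range, so adj = error_cm / (dist_m / 10) = 14 / (291/10) = 0.4811 mrad

0.4811 mrad


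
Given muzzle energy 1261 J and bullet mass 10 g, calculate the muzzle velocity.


v = sqrt(2*E/m) = sqrt(2*1261/0.01) = 502.2 m/s

502.2 m/s


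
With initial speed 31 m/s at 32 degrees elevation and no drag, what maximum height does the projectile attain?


H = (v0*sin(theta))^2 / (2g) = (31*sin(32°))^2 / (2*9.81) = 13.75 m

13.75 m


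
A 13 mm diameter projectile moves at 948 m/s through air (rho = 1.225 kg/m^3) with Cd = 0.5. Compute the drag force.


A = pi*(d/2)^2 = pi*(13/2000)^2 = 1.32732e-04 m^2
Fd = 0.5*Cd*rho*A*v^2 = 0.5*0.5*1.225*1.32732e-04*948^2 = 36.53 N

36.53 N


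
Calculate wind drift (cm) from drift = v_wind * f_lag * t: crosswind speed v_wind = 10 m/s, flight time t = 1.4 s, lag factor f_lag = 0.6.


drift = v_wind * lag * t = 10 * 0.6 * 1.4 = 8.4 m ≈ 840 cm

840 cm


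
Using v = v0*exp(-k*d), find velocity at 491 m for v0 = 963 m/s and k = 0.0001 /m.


v = v0*exp(-k*d) = 963*exp(-0.0001*491) = 916.9 m/s

916.9 m/s


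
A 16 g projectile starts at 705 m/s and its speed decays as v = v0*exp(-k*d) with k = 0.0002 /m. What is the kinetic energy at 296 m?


v = v0*exp(-k*d) = 705*exp(-0.0002*296) = 664.475 m/s
E = 0.5*m*v^2 = 0.5*0.016*664.475^2 = 3532 J

3532 J


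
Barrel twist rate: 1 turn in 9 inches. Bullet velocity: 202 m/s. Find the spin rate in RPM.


twist_m = 9*0.0254 = 0.2286 m
spin = v/twist = 202/0.2286 = 883.6395 rev/s
RPM = spin*60 = 883.6395*60 ≈ 53018 RPM

53018 RPM


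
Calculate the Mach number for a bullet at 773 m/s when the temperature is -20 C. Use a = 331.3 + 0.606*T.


a = 331.3 + 0.606*(-20) = 319.18 m/s
M = v/a = 773/319.18 = 2.422

2.422


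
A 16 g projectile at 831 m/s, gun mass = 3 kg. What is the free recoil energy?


v_r = m_p*v_p/m_gun = 0.016*831/3 = 4.432 m/s, E_r = 0.5*m_gun*v_r^2 = 0.5*3*4.432^2 = 29.46 J

29.46 J


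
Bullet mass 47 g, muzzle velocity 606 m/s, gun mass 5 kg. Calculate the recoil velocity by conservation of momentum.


v_recoil = m_p * v_p / m_gun = 0.047 * 606 / 5 = 5.696 m/s

5.696 m/s


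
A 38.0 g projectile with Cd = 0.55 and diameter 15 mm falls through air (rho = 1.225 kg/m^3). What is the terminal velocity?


A = pi*(d/2)^2 = pi*(15/2000)^2 = 1.76715e-04 m^2
vt = sqrt(2mg/(Cd*rho*A)) = sqrt(2*0.038*9.81/(0.55 * 1.225 * 1.76715e-04)) = 79.13 m/s

79.13 m/s


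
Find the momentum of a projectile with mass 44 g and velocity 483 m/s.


p = m*v = 0.044*483 = 21.25 kg·m/s

21.25 kg·m/s


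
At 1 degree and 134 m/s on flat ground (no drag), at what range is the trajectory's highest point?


R = v0^2*sin(2*theta)/g = 134^2*sin(2*1°)/9.81 = 63.8792 m
apex_dist = R/2 = 63.8792/2 = 31.94 m

31.94 m


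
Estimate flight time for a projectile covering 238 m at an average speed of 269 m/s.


t = d/v = 238/269 = 0.8848 s

0.8848 s


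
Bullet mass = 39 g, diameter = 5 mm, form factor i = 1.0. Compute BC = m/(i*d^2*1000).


BC = m/(i*d^2*1000) = 39/(1.0 * 5^2 * 1000) = 0.00156

0.00156


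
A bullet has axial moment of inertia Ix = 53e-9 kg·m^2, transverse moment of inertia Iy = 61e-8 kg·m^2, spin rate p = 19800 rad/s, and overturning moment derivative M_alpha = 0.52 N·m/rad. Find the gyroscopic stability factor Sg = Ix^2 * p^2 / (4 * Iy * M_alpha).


Sg = Ix^2 * p^2 / (4 * Iy * M_alpha) = (53e-9)^2 * 19800^2 / (4 * 61e-8 * 0.52) = 0.8679

0.8679


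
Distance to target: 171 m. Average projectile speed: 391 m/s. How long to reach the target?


t = d/v = 171/391 = 0.4373 s

0.4373 s


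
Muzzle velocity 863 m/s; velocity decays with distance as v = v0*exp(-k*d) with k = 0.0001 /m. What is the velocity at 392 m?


v = v0*exp(-k*d) = 863*exp(-0.0001*392) = 829.8 m/s

829.8 m/s


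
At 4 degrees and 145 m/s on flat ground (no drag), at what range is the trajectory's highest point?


R = v0^2*sin(2*theta)/g = 145^2*sin(2*4°)/9.81 = 298.279 m
apex_dist = R/2 = 298.279/2 = 149.1 m

149.1 m


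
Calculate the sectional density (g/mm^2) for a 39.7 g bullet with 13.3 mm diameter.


SD = m/d^2 = 39.7/13.3^2 = 0.2244 g/mm^2

0.2244 g/mm^2


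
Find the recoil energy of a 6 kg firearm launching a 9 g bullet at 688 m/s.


v_r = m_p*v_p/m_gun = 0.009*688/6 = 1.032 m/s, E_r = 0.5*m_gun*v_r^2 = 0.5*6*1.032^2 = 3.195 J

3.195 J


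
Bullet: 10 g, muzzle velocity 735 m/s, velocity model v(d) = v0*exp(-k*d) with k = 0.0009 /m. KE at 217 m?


v = v0*exp(-k*d) = 735*exp(-0.0009*217) = 604.602 m/s
E = 0.5*m*v^2 = 0.5*0.01*604.602^2 = 1828 J

1828 J


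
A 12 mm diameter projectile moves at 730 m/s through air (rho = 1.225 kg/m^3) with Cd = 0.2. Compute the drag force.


A = pi*(d/2)^2 = pi*(12/2000)^2 = 1.13097e-04 m^2
Fd = 0.5*Cd*rho*A*v^2 = 0.5*0.2*1.225*1.13097e-04*730^2 = 7.383 N

7.383 N


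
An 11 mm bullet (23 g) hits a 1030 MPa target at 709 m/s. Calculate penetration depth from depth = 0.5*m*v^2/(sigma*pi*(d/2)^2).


A = pi*(d/2)^2 = pi*(11/2)^2 = 95.0332 mm^2
E = 0.5*m*v^2 = 0.5*0.023*709^2 = 5780.83 J
depth = E/(sigma*A) = 5780.83 J / (1030 MPa * 95.0332 mm^2) = 5780.83/(1030 * 95.0332) m = 0.0590579 m ≈ 59.06 mm

59.06 mm


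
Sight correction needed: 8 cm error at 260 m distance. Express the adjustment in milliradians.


1 mrad subtends 1 cm per 10 m of range, so adj = error_cm / (dist_m / 10) = 8 / (260/10) = 0.3077 mrad

0.3077 mrad


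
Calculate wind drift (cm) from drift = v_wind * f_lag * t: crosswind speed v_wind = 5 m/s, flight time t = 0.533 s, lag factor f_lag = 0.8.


drift = v_wind * lag * t = 5 * 0.8 * 0.533 = 2.132 m ≈ 213.2 cm

213.2 cm


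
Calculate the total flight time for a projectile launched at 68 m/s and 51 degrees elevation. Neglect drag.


T = 2*v0*sin(theta)/g = 2*68*sin(51°)/9.81 = 10.77 s

10.77 s


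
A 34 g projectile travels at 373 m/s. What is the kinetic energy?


E = 0.5*m*v^2 = 0.5*0.034*373^2 = 2365 J

2365 J


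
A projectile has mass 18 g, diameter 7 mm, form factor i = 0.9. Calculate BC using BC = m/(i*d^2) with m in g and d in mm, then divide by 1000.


BC = m/(i*d^2*1000) = 18/(0.9 * 7^2 * 1000) = 0.0004082

0.0004082


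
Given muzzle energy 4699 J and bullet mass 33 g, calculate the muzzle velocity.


v = sqrt(2*E/m) = sqrt(2*4699/0.033) = 533.7 m/s

533.7 m/s


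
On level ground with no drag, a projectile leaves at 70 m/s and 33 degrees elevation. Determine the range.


R = v0^2 * sin(2*theta) / g = 70^2 * sin(2*33°) / 9.81 = 456.3 m

456.3 m


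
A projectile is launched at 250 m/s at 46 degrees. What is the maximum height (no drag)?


H = (v0*sin(theta))^2 / (2g) = (250*sin(46°))^2 / (2*9.81) = 1648 m

1648 m


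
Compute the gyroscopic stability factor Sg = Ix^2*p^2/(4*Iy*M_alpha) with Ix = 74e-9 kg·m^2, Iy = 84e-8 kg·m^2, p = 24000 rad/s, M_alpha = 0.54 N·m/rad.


Sg = Ix^2 * p^2 / (4 * Iy * M_alpha) = (74e-9)^2 * 24000^2 / (4 * 84e-8 * 0.54) = 1.738

1.738


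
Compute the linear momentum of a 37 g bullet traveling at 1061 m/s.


p = m*v = 0.037*1061 = 39.26 kg·m/s

39.26 kg·m/s


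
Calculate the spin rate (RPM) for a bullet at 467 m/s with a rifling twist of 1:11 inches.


twist_m = 11*0.0254 = 0.2794 m
spin = v/twist = 467/0.2794 = 1671.439 rev/s
RPM = spin*60 = 1671.439*60 ≈ 100286 RPM

100286 RPM


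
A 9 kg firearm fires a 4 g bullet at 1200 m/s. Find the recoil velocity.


v_recoil = m_p * v_p / m_gun = 0.004 * 1200 / 9 = 0.5333 m/s

0.5333 m/s


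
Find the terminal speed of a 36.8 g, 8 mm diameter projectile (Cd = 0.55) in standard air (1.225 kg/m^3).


A = pi*(d/2)^2 = pi*(8/2000)^2 = 5.02655e-05 m^2
vt = sqrt(2mg/(Cd*rho*A)) = sqrt(2*0.0368*9.81/(0.55 * 1.225 * 5.02655e-05)) = 146 m/s

146 m/s


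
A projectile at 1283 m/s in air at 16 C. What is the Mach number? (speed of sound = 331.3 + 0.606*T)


a = 331.3 + 0.606*(16) = 340.996 m/s
M = v/a = 1283/340.996 = 3.763

3.763


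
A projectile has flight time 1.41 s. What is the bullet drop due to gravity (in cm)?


drop = 0.5*g*t^2 = 0.5*9.81*1.41^2 = 9.75163 m ≈ 975.2 cm

975.2 cm


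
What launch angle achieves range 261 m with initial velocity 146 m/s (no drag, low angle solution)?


sin(2*theta) = R*g/v0^2 = 261*9.81/146^2 = 0.120117, theta = arcsin(0.120117)/2 = 3.449°

3.449 degrees


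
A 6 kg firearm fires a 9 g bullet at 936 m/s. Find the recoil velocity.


v_recoil = m_p * v_p / m_gun = 0.009 * 936 / 6 = 1.404 m/s

1.404 m/s


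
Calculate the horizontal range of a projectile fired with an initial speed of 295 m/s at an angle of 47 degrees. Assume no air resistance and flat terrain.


R = v0^2 * sin(2*theta) / g = 295^2 * sin(2*47°) / 9.81 = 8849 m

8849 m


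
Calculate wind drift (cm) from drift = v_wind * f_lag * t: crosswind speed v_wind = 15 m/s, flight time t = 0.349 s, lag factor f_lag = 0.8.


drift = v_wind * lag * t = 15 * 0.8 * 0.349 = 4.188 m ≈ 418.8 cm

418.8 cm


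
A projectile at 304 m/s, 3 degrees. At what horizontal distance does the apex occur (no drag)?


R = v0^2*sin(2*theta)/g = 304^2*sin(2*3°)/9.81 = 984.72 m
apex_dist = R/2 = 984.72/2 = 492.4 m

492.4 m


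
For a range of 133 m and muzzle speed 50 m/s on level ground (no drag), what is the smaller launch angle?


sin(2*theta) = R*g/v0^2 = 133*9.81/50^2 = 0.521892, theta = arcsin(0.521892)/2 = 15.73°

15.73 degrees


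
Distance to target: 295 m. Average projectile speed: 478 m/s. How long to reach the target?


t = d/v = 295/478 = 0.6172 s

0.6172 s


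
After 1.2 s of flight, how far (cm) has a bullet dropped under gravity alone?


drop = 0.5*g*t^2 = 0.5*9.81*1.2^2 = 7.0632 m ≈ 706.3 cm

706.3 cm


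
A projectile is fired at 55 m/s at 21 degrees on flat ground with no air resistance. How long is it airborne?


T = 2*v0*sin(theta)/g = 2*55*sin(21°)/9.81 = 4.018 s

4.018 s


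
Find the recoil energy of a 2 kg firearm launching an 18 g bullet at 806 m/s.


v_r = m_p*v_p/m_gun = 0.018*806/2 = 7.254 m/s, E_r = 0.5*m_gun*v_r^2 = 0.5*2*7.254^2 = 52.62 J

52.62 J


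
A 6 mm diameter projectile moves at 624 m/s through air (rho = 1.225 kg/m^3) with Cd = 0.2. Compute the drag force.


A = pi*(d/2)^2 = pi*(6/2000)^2 = 2.82743e-05 m^2
Fd = 0.5*Cd*rho*A*v^2 = 0.5*0.2*1.225*2.82743e-05*624^2 = 1.349 N

1.349 N


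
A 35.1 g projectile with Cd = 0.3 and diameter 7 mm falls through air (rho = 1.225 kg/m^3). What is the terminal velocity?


A = pi*(d/2)^2 = pi*(7/2000)^2 = 3.84845e-05 m^2
vt = sqrt(2mg/(Cd*rho*A)) = sqrt(2*0.0351*9.81/(0.3 * 1.225 * 3.84845e-05)) = 220.7 m/s

220.7 m/s


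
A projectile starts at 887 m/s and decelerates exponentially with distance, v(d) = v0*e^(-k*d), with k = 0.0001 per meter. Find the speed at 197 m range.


v = v0*exp(-k*d) = 887*exp(-0.0001*197) = 869.7 m/s

869.7 m/s


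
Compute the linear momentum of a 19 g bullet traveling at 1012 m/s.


p = m*v = 0.019*1012 = 19.23 kg·m/s

19.23 kg·m/s


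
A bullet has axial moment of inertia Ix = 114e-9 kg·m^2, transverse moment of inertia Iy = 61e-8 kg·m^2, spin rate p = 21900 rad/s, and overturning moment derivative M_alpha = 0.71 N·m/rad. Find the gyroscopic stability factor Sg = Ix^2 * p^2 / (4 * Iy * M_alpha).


Sg = Ix^2 * p^2 / (4 * Iy * M_alpha) = (114e-9)^2 * 21900^2 / (4 * 61e-8 * 0.71) = 3.598

3.598


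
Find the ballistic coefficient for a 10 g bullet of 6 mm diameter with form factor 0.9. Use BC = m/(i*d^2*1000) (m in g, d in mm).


BC = m/(i*d^2*1000) = 10/(0.9 * 6^2 * 1000) = 0.0003086

0.0003086


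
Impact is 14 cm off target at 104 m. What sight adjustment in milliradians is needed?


1 mrad subtends 1 cm per 10 m of range, so adj = error_cm / (dist_m / 10) = 14 / (104/10) = 1.346 mrad

1.346 mrad


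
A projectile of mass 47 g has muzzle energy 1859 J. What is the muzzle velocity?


v = sqrt(2*E/m) = sqrt(2*1859/0.047) = 281.3 m/s

281.3 m/s


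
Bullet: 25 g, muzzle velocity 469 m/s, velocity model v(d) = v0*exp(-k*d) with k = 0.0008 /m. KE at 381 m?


v = v0*exp(-k*d) = 469*exp(-0.0008*381) = 345.78 m/s
E = 0.5*m*v^2 = 0.5*0.025*345.78^2 = 1495 J

1495 J


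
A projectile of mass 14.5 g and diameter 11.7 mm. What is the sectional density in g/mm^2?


SD = m/d^2 = 14.5/11.7^2 = 0.1059 g/mm^2

0.1059 g/mm^2


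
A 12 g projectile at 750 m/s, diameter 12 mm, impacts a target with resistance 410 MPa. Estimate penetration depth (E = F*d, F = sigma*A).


A = pi*(d/2)^2 = pi*(12/2)^2 = 113.097 mm^2
E = 0.5*m*v^2 = 0.5*0.012*750^2 = 3375 J
depth = E/(sigma*A) = 3375 J / (410 MPa * 113.097 mm^2) = 3375/(410 * 113.097) m = 0.0727843 m ≈ 72.78 mm

72.78 mm


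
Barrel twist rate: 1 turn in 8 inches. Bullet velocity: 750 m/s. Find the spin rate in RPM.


twist_m = 8*0.0254 = 0.2032 m
spin = v/twist = 750/0.2032 = 3690.945 rev/s
RPM = spin*60 = 3690.945*60 ≈ 221457 RPM

221457 RPM


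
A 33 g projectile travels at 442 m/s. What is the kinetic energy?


E = 0.5*m*v^2 = 0.5*0.033*442^2 = 3224 J

3224 J


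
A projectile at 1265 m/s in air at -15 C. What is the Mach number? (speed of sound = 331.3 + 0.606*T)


a = 331.3 + 0.606*(-15) = 322.21 m/s
M = v/a = 1265/322.21 = 3.926

3.926


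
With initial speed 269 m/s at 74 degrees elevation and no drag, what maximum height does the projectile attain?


H = (v0*sin(theta))^2 / (2g) = (269*sin(74°))^2 / (2*9.81) = 3408 m

3408 m


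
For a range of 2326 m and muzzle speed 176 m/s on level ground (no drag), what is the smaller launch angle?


sin(2*theta) = R*g/v0^2 = 2326*9.81/176^2 = 0.736637, theta = arcsin(0.736637)/2 = 23.72°

23.72 degrees


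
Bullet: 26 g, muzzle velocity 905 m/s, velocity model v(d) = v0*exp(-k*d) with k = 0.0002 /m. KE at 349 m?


v = v0*exp(-k*d) = 905*exp(-0.0002*349) = 843.985 m/s
E = 0.5*m*v^2 = 0.5*0.026*843.985^2 = 9260 J

9260 J


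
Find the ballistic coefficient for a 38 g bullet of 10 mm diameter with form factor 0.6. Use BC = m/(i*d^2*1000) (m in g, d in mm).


BC = m/(i*d^2*1000) = 38/(0.6 * 10^2 * 1000) = 0.0006333

0.0006333


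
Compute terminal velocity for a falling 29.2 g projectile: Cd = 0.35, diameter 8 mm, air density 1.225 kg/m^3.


A = pi*(d/2)^2 = pi*(8/2000)^2 = 5.02655e-05 m^2
vt = sqrt(2mg/(Cd*rho*A)) = sqrt(2*0.0292*9.81/(0.35 * 1.225 * 5.02655e-05)) = 163 m/s

163 m/s


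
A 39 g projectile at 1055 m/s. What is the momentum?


p = m*v = 0.039*1055 = 41.15 kg·m/s

41.15 kg·m/s


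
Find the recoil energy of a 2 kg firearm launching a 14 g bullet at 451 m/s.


v_r = m_p*v_p/m_gun = 0.014*451/2 = 3.157 m/s, E_r = 0.5*m_gun*v_r^2 = 0.5*2*3.157^2 = 9.967 J

9.967 J


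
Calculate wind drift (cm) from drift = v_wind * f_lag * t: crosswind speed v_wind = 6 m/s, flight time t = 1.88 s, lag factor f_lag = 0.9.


drift = v_wind * lag * t = 6 * 0.9 * 1.88 = 10.152 m ≈ 1015 cm

1015 cm


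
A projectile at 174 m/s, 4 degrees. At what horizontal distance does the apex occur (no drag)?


R = v0^2*sin(2*theta)/g = 174^2*sin(2*4°)/9.81 = 429.521 m
apex_dist = R/2 = 429.521/2 = 214.8 m

214.8 m


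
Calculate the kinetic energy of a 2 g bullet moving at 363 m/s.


E = 0.5*m*v^2 = 0.5*0.002*363^2 = 131.8 J

131.8 J


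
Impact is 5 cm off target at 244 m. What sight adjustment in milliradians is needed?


1 mrad subtends 1 cm per 10 m of range, so adj = error_cm / (dist_m / 10) = 5 / (244/10) = 0.2049 mrad

0.2049 mrad


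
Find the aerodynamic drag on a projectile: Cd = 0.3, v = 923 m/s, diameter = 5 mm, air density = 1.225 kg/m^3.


A = pi*(d/2)^2 = pi*(5/2000)^2 = 1.96350e-05 m^2
Fd = 0.5*Cd*rho*A*v^2 = 0.5*0.3*1.225*1.96350e-05*923^2 = 3.074 N

3.074 N


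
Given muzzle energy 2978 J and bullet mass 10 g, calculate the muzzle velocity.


v = sqrt(2*E/m) = sqrt(2*2978/0.01) = 771.8 m/s

771.8 m/s


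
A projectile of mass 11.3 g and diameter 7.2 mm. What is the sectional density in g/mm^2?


SD = m/d^2 = 11.3/7.2^2 = 0.218 g/mm^2

0.218 g/mm^2


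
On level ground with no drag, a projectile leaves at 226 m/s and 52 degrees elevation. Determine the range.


R = v0^2 * sin(2*theta) / g = 226^2 * sin(2*52°) / 9.81 = 5052 m

5052 m


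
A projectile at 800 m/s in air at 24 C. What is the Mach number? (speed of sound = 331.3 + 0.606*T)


a = 331.3 + 0.606*(24) = 345.844 m/s
M = v/a = 800/345.844 = 2.313

2.313


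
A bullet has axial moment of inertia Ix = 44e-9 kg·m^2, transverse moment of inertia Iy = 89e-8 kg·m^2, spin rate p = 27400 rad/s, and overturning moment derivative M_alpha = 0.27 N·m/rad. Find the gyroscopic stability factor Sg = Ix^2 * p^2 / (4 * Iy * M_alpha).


Sg = Ix^2 * p^2 / (4 * Iy * M_alpha) = (44e-9)^2 * 27400^2 / (4 * 89e-8 * 0.27) = 1.512

1.512


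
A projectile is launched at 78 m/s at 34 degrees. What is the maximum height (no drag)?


H = (v0*sin(theta))^2 / (2g) = (78*sin(34°))^2 / (2*9.81) = 96.96 m

96.96 m


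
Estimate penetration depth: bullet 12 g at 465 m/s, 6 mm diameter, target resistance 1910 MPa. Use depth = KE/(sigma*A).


A = pi*(d/2)^2 = pi*(6/2)^2 = 28.2743 mm^2
E = 0.5*m*v^2 = 0.5*0.012*465^2 = 1297.35 J
depth = E/(sigma*A) = 1297.35 J / (1910 MPa * 28.2743 mm^2) = 1297.35/(1910 * 28.2743) m = 0.0240232 m ≈ 24.02 mm

24.02 mm


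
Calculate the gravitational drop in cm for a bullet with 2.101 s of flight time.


drop = 0.5*g*t^2 = 0.5*9.81*2.101^2 = 21.6517 m ≈ 2165 cm

2165 cm


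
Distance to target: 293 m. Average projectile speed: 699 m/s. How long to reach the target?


t = d/v = 293/699 = 0.4192 s

0.4192 s


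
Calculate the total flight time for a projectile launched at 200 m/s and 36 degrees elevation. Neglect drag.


T = 2*v0*sin(theta)/g = 2*200*sin(36°)/9.81 = 23.97 s

23.97 s


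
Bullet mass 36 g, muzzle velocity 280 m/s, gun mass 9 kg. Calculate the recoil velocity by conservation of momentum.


v_recoil = m_p * v_p / m_gun = 0.036 * 280 / 9 = 1.12 m/s

1.12 m/s


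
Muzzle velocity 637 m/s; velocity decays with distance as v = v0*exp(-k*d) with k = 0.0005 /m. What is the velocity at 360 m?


v = v0*exp(-k*d) = 637*exp(-0.0005*360) = 532.1 m/s

532.1 m/s


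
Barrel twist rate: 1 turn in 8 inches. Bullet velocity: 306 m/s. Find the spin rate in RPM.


twist_m = 8*0.0254 = 0.2032 m
spin = v/twist = 306/0.2032 = 1505.906 rev/s
RPM = spin*60 = 1505.906*60 ≈ 90354 RPM

90354 RPM


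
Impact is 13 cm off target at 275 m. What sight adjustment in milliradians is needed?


1 mrad subtends 1 cm per 10 m of range, so adj = error_cm / (dist_m / 10) = 13 / (275/10) = 0.4727 mrad

0.4727 mrad


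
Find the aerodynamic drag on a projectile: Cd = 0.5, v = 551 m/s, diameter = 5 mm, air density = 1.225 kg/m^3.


A = pi*(d/2)^2 = pi*(5/2000)^2 = 1.96350e-05 m^2
Fd = 0.5*Cd*rho*A*v^2 = 0.5*0.5*1.225*1.96350e-05*551^2 = 1.826 N

1.826 N


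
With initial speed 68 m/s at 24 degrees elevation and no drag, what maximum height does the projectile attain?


H = (v0*sin(theta))^2 / (2g) = (68*sin(24°))^2 / (2*9.81) = 38.99 m

38.99 m


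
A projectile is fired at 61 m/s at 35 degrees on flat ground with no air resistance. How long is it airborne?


T = 2*v0*sin(theta)/g = 2*61*sin(35°)/9.81 = 7.133 s

7.133 s


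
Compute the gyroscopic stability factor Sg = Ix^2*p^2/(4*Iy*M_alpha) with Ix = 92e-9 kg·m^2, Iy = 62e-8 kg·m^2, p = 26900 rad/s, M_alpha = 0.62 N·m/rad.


Sg = Ix^2 * p^2 / (4 * Iy * M_alpha) = (92e-9)^2 * 26900^2 / (4 * 62e-8 * 0.62) = 3.983

3.983


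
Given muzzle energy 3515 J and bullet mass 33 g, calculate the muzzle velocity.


v = sqrt(2*E/m) = sqrt(2*3515/0.033) = 461.6 m/s

461.6 m/s


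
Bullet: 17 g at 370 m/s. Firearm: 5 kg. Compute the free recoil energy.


v_r = m_p*v_p/m_gun = 0.017*370/5 = 1.258 m/s, E_r = 0.5*m_gun*v_r^2 = 0.5*5*1.258^2 = 3.956 J

3.956 J


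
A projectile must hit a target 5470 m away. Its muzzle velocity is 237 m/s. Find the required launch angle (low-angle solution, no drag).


sin(2*theta) = R*g/v0^2 = 5470*9.81/237^2 = 0.955344, theta = arcsin(0.955344)/2 = 36.41°

36.41 degrees


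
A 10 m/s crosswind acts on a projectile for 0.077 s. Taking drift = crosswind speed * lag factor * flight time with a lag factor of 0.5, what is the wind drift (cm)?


drift = v_wind * lag * t = 10 * 0.5 * 0.077 = 0.385 m ≈ 38.5 cm

38.5 cm


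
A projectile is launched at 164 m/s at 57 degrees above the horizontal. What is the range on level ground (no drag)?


R = v0^2 * sin(2*theta) / g = 164^2 * sin(2*57°) / 9.81 = 2505 m

2505 m


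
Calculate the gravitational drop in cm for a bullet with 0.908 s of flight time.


drop = 0.5*g*t^2 = 0.5*9.81*0.908^2 = 4.044 m ≈ 404.4 cm

404.4 cm


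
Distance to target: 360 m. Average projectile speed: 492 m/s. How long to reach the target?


t = d/v = 360/492 = 0.7317 s

0.7317 s


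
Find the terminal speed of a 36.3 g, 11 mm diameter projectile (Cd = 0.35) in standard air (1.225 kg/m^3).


A = pi*(d/2)^2 = pi*(11/2000)^2 = 9.50332e-05 m^2
vt = sqrt(2mg/(Cd*rho*A)) = sqrt(2*0.0363*9.81/(0.35 * 1.225 * 9.50332e-05)) = 132.2 m/s

132.2 m/s


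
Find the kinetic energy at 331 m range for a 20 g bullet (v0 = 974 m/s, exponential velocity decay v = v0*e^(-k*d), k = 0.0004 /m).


v = v0*exp(-k*d) = 974*exp(-0.0004*331) = 853.215 m/s
E = 0.5*m*v^2 = 0.5*0.02*853.215^2 = 7280 J

7280 J


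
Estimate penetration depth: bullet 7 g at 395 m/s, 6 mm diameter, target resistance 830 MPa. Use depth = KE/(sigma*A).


A = pi*(d/2)^2 = pi*(6/2)^2 = 28.2743 mm^2
E = 0.5*m*v^2 = 0.5*0.007*395^2 = 546.087 J
depth = E/(sigma*A) = 546.087 J / (830 MPa * 28.2743 mm^2) = 546.087/(830 * 28.2743) m = 0.0232698 m ≈ 23.27 mm

23.27 mm


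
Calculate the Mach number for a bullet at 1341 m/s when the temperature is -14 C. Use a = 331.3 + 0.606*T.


a = 331.3 + 0.606*(-14) = 322.816 m/s
M = v/a = 1341/322.816 = 4.154

4.154


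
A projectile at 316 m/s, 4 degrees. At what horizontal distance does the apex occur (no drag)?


R = v0^2*sin(2*theta)/g = 316^2*sin(2*4°)/9.81 = 1416.64 m
apex_dist = R/2 = 1416.64/2 = 708.3 m

708.3 m


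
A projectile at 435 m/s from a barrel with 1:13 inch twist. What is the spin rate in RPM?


twist_m = 13*0.0254 = 0.3302 m
spin = v/twist = 435/0.3302 = 1317.383 rev/s
RPM = spin*60 = 1317.383*60 ≈ 79043 RPM

79043 RPM


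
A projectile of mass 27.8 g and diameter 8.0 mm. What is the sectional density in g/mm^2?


SD = m/d^2 = 27.8/8.0^2 = 0.4344 g/mm^2

0.4344 g/mm^2


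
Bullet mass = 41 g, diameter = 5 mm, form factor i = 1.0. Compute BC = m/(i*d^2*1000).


BC = m/(i*d^2*1000) = 41/(1.0 * 5^2 * 1000) = 0.00164

0.00164


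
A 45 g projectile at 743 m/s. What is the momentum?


p = m*v = 0.045*743 = 33.44 kg·m/s

33.44 kg·m/s


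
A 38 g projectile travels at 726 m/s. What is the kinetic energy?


E = 0.5*m*v^2 = 0.5*0.038*726^2 = 10014 J

10014 J


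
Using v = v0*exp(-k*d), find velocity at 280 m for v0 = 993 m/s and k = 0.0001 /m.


v = v0*exp(-k*d) = 993*exp(-0.0001*280) = 965.6 m/s

965.6 m/s


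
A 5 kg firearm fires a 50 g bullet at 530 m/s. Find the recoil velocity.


v_recoil = m_p * v_p / m_gun = 0.05 * 530 / 5 = 5.3 m/s

5.3 m/s


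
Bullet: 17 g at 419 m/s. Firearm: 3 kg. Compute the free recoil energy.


v_r = m_p*v_p/m_gun = 0.017*419/3 = 2.37433 m/s, E_r = 0.5*m_gun*v_r^2 = 0.5*3*2.37433^2 = 8.456 J

8.456 J


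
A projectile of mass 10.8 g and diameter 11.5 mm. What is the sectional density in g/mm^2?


SD = m/d^2 = 10.8/11.5^2 = 0.08166 g/mm^2

0.08166 g/mm^2


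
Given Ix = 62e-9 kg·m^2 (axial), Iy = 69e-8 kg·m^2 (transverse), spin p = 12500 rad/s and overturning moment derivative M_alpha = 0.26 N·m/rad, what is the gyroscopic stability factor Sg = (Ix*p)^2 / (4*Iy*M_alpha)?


Sg = Ix^2 * p^2 / (4 * Iy * M_alpha) = (62e-9)^2 * 12500^2 / (4 * 69e-8 * 0.26) = 0.837

0.837


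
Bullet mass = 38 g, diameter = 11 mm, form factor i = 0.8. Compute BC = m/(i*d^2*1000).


BC = m/(i*d^2*1000) = 38/(0.8 * 11^2 * 1000) = 0.0003926

0.0003926


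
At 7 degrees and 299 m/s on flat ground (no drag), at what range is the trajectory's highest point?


R = v0^2*sin(2*theta)/g = 299^2*sin(2*7°)/9.81 = 2204.7 m
apex_dist = R/2 = 2204.7/2 = 1102 m

1102 m


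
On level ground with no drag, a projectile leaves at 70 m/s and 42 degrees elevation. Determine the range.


R = v0^2 * sin(2*theta) / g = 70^2 * sin(2*42°) / 9.81 = 496.8 m

496.8 m


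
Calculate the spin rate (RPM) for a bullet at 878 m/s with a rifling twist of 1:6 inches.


twist_m = 6*0.0254 = 0.1524 m
spin = v/twist = 878/0.1524 = 5761.155 rev/s
RPM = spin*60 = 5761.155*60 ≈ 345669 RPM

345669 RPM


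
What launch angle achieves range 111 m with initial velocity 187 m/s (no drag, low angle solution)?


sin(2*theta) = R*g/v0^2 = 111*9.81/187^2 = 0.0311393, theta = arcsin(0.0311393)/2 = 0.8922°

0.8922 degrees


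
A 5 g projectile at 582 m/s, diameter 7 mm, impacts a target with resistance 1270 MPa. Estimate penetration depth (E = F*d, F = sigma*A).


A = pi*(d/2)^2 = pi*(7/2)^2 = 38.4845 mm^2
E = 0.5*m*v^2 = 0.5*0.005*582^2 = 846.81 J
depth = E/(sigma*A) = 846.81 J / (1270 MPa * 38.4845 mm^2) = 846.81/(1270 * 38.4845) m = 0.0173259 m ≈ 17.33 mm

17.33 mm


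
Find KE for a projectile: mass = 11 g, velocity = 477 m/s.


E = 0.5*m*v^2 = 0.5*0.011*477^2 = 1251 J

1251 J


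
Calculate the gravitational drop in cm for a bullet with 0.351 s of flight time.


drop = 0.5*g*t^2 = 0.5*9.81*0.351^2 = 0.604301 m ≈ 60.43 cm

60.43 cm


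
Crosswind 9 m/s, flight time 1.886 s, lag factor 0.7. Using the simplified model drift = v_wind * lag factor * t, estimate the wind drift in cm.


drift = v_wind * lag * t = 9 * 0.7 * 1.886 = 11.8818 m ≈ 1188 cm

1188 cm


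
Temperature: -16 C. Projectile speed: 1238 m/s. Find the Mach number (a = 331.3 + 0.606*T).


a = 331.3 + 0.606*(-16) = 321.604 m/s
M = v/a = 1238/321.604 = 3.849

3.849


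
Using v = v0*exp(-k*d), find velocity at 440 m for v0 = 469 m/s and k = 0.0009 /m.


v = v0*exp(-k*d) = 469*exp(-0.0009*440) = 315.6 m/s

315.6 m/s


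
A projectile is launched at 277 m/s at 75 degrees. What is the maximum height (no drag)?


H = (v0*sin(theta))^2 / (2g) = (277*sin(75°))^2 / (2*9.81) = 3649 m

3649 m


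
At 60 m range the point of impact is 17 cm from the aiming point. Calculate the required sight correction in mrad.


1 mrad subtends 1 cm per 10 m of range, so adj = error_cm / (dist_m / 10) = 17 / (60/10) = 2.833 mrad

2.833 mrad


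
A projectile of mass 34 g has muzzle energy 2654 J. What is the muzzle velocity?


v = sqrt(2*E/m) = sqrt(2*2654/0.034) = 395.1 m/s

395.1 m/s


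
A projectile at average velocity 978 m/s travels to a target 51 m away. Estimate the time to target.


t = d/v = 51/978 = 0.05215 s

0.05215 s


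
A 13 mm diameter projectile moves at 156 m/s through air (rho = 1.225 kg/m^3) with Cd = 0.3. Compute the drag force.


A = pi*(d/2)^2 = pi*(13/2000)^2 = 1.32732e-04 m^2
Fd = 0.5*Cd*rho*A*v^2 = 0.5*0.3*1.225*1.32732e-04*156^2 = 0.5935 N

0.5935 N


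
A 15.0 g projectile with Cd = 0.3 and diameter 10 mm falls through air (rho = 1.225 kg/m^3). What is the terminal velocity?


A = pi*(d/2)^2 = pi*(10/2000)^2 = 7.85398e-05 m^2
vt = sqrt(2mg/(Cd*rho*A)) = sqrt(2*0.015*9.81/(0.3 * 1.225 * 7.85398e-05)) = 101 m/s

101 m/s


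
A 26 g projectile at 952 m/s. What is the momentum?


p = m*v = 0.026*952 = 24.75 kg·m/s

24.75 kg·m/s


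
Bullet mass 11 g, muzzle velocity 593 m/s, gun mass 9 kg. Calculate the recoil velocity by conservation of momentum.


v_recoil = m_p * v_p / m_gun = 0.011 * 593 / 9 = 0.7248 m/s

0.7248 m/s


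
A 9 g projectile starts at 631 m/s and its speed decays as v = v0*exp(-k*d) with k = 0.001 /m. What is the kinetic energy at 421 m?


v = v0*exp(-k*d) = 631*exp(-0.001*421) = 414.182 m/s
E = 0.5*m*v^2 = 0.5*0.009*414.182^2 = 772 J

772 J


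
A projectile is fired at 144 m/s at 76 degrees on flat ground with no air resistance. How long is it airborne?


T = 2*v0*sin(theta)/g = 2*144*sin(76°)/9.81 = 28.49 s

28.49 s


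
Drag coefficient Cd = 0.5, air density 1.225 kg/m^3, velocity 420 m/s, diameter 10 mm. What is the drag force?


A = pi*(d/2)^2 = pi*(10/2000)^2 = 7.85398e-05 m^2
Fd = 0.5*Cd*rho*A*v^2 = 0.5*0.5*1.225*7.85398e-05*420^2 = 4.243 N

4.243 N


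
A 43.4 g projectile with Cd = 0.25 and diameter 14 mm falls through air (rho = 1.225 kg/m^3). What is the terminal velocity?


A = pi*(d/2)^2 = pi*(14/2000)^2 = 1.53938e-04 m^2
vt = sqrt(2mg/(Cd*rho*A)) = sqrt(2*0.0434*9.81/(0.25 * 1.225 * 1.53938e-04)) = 134.4 m/s

134.4 m/s


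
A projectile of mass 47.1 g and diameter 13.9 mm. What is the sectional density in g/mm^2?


SD = m/d^2 = 47.1/13.9^2 = 0.2438 g/mm^2

0.2438 g/mm^2


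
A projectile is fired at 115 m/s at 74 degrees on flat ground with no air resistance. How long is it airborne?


T = 2*v0*sin(theta)/g = 2*115*sin(74°)/9.81 = 22.54 s

22.54 s


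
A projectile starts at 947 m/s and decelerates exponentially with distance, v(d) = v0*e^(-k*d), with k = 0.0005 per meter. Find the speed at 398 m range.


v = v0*exp(-k*d) = 947*exp(-0.0005*398) = 776.1 m/s

776.1 m/s


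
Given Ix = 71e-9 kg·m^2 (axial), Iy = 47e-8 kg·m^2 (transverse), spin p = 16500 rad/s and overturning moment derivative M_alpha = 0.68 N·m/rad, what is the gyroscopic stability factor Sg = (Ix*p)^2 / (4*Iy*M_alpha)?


Sg = Ix^2 * p^2 / (4 * Iy * M_alpha) = (71e-9)^2 * 16500^2 / (4 * 47e-8 * 0.68) = 1.074

1.074


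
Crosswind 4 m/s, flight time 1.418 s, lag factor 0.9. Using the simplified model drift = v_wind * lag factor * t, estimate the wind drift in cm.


drift = v_wind * lag * t = 4 * 0.9 * 1.418 = 5.1048 m ≈ 510.5 cm

510.5 cm


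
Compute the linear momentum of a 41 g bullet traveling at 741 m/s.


p = m*v = 0.041*741 = 30.38 kg·m/s

30.38 kg·m/s


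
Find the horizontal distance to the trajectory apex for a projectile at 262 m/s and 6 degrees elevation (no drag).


R = v0^2*sin(2*theta)/g = 262^2*sin(2*6°)/9.81 = 1454.83 m
apex_dist = R/2 = 1454.83/2 = 727.4 m

727.4 m


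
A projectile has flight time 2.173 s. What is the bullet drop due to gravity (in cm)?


drop = 0.5*g*t^2 = 0.5*9.81*2.173^2 = 23.1611 m ≈ 2316 cm

2316 cm


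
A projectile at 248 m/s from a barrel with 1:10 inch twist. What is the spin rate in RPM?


twist_m = 10*0.0254 = 0.254 m
spin = v/twist = 248/0.254 = 976.378 rev/s
RPM = spin*60 = 976.378*60 ≈ 58583 RPM

58583 RPM


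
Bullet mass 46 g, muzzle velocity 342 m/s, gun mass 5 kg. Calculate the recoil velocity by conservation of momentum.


v_recoil = m_p * v_p / m_gun = 0.046 * 342 / 5 = 3.146 m/s

3.146 m/s


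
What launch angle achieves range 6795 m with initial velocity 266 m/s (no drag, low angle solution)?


sin(2*theta) = R*g/v0^2 = 6795*9.81/266^2 = 0.942096, theta = arcsin(0.942096)/2 = 35.2°

35.2 degrees


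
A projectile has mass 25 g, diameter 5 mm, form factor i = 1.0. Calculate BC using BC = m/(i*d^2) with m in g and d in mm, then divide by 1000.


BC = m/(i*d^2*1000) = 25/(1.0 * 5^2 * 1000) = 0.001

0.001


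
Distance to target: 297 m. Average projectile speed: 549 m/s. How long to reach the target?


t = d/v = 297/549 = 0.541 s

0.541 s


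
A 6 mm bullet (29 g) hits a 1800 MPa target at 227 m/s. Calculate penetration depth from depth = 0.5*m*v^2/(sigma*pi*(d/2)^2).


A = pi*(d/2)^2 = pi*(6/2)^2 = 28.2743 mm^2
E = 0.5*m*v^2 = 0.5*0.029*227^2 = 747.171 J
depth = E/(sigma*A) = 747.171 J / (1800 MPa * 28.2743 mm^2) = 747.171/(1800 * 28.2743) m = 0.014681 m ≈ 14.68 mm

14.68 mm


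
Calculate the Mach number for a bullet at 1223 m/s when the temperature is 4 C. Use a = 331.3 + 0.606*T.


a = 331.3 + 0.606*(4) = 333.724 m/s
M = v/a = 1223/333.724 = 3.665

3.665


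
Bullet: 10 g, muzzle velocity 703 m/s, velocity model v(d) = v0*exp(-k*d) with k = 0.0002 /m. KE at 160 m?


v = v0*exp(-k*d) = 703*exp(-0.0002*160) = 680.86 m/s
E = 0.5*m*v^2 = 0.5*0.01*680.86^2 = 2318 J

2318 J


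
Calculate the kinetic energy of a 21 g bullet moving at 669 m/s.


E = 0.5*m*v^2 = 0.5*0.021*669^2 = 4699 J

4699 J


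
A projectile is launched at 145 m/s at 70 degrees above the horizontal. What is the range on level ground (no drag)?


R = v0^2 * sin(2*theta) / g = 145^2 * sin(2*70°) / 9.81 = 1378 m

1378 m


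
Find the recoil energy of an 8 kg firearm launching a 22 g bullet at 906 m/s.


v_r = m_p*v_p/m_gun = 0.022*906/8 = 2.4915 m/s, E_r = 0.5*m_gun*v_r^2 = 0.5*8*2.4915^2 = 24.83 J

24.83 J


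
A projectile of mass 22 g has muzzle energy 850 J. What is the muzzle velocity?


v = sqrt(2*E/m) = sqrt(2*850/0.022) = 278 m/s

278 m/s


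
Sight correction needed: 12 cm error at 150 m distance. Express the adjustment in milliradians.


1 mrad subtends 1 cm per 10 m of range, so adj = error_cm / (dist_m / 10) = 12 / (150/10) = 0.8 mrad

0.8 mrad


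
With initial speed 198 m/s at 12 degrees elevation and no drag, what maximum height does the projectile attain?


H = (v0*sin(theta))^2 / (2g) = (198*sin(12°))^2 / (2*9.81) = 86.38 m

86.38 m


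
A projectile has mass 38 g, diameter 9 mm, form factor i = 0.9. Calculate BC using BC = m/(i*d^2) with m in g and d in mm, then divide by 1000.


BC = m/(i*d^2*1000) = 38/(0.9 * 9^2 * 1000) = 0.0005213

0.0005213


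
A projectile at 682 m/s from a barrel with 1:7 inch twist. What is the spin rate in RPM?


twist_m = 7*0.0254 = 0.1778 m
spin = v/twist = 682/0.1778 = 3835.771 rev/s
RPM = spin*60 = 3835.771*60 ≈ 230146 RPM

230146 RPM


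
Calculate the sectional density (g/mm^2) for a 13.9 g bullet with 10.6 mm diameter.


SD = m/d^2 = 13.9/10.6^2 = 0.1237 g/mm^2

0.1237 g/mm^2


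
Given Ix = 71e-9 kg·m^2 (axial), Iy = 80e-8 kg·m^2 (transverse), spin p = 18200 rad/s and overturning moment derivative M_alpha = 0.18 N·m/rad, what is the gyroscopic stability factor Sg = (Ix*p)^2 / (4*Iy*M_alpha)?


Sg = Ix^2 * p^2 / (4 * Iy * M_alpha) = (71e-9)^2 * 18200^2 / (4 * 80e-8 * 0.18) = 2.899

2.899


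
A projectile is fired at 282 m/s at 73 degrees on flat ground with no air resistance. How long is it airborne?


T = 2*v0*sin(theta)/g = 2*282*sin(73°)/9.81 = 54.98 s

54.98 s


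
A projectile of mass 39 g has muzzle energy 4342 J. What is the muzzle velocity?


v = sqrt(2*E/m) = sqrt(2*4342/0.039) = 471.9 m/s

471.9 m/s


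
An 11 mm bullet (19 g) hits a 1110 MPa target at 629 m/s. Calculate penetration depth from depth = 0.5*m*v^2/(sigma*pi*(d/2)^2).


A = pi*(d/2)^2 = pi*(11/2)^2 = 95.0332 mm^2
E = 0.5*m*v^2 = 0.5*0.019*629^2 = 3758.59 J
depth = E/(sigma*A) = 3758.59 J / (1110 MPa * 95.0332 mm^2) = 3758.59/(1110 * 95.0332) m = 0.0356309 m ≈ 35.63 mm

35.63 mm


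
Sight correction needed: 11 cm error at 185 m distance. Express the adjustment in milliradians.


1 mrad subtends 1 cm per 10 m of range, so adj = error_cm / (dist_m / 10) = 11 / (185/10) = 0.5946 mrad

0.5946 mrad


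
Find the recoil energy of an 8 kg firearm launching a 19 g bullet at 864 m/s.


v_r = m_p*v_p/m_gun = 0.019*864/8 = 2.052 m/s, E_r = 0.5*m_gun*v_r^2 = 0.5*8*2.052^2 = 16.84 J

16.84 J


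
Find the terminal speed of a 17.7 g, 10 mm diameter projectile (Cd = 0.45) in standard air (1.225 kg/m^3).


A = pi*(d/2)^2 = pi*(10/2000)^2 = 7.85398e-05 m^2
vt = sqrt(2mg/(Cd*rho*A)) = sqrt(2*0.0177*9.81/(0.45 * 1.225 * 7.85398e-05)) = 89.56 m/s

89.56 m/s


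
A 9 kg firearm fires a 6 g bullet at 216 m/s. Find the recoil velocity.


v_recoil = m_p * v_p / m_gun = 0.006 * 216 / 9 = 0.144 m/s

0.144 m/s


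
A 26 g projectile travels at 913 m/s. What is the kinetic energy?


E = 0.5*m*v^2 = 0.5*0.026*913^2 = 10836 J

10836 J


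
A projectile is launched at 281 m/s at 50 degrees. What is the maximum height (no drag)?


H = (v0*sin(theta))^2 / (2g) = (281*sin(50°))^2 / (2*9.81) = 2362 m

2362 m


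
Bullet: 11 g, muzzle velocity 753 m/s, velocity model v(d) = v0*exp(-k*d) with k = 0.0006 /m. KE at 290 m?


v = v0*exp(-k*d) = 753*exp(-0.0006*290) = 632.744 m/s
E = 0.5*m*v^2 = 0.5*0.011*632.744^2 = 2202 J

2202 J


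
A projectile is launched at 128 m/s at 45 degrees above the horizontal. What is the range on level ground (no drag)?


R = v0^2 * sin(2*theta) / g = 128^2 * sin(2*45°) / 9.81 = 1670 m

1670 m
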